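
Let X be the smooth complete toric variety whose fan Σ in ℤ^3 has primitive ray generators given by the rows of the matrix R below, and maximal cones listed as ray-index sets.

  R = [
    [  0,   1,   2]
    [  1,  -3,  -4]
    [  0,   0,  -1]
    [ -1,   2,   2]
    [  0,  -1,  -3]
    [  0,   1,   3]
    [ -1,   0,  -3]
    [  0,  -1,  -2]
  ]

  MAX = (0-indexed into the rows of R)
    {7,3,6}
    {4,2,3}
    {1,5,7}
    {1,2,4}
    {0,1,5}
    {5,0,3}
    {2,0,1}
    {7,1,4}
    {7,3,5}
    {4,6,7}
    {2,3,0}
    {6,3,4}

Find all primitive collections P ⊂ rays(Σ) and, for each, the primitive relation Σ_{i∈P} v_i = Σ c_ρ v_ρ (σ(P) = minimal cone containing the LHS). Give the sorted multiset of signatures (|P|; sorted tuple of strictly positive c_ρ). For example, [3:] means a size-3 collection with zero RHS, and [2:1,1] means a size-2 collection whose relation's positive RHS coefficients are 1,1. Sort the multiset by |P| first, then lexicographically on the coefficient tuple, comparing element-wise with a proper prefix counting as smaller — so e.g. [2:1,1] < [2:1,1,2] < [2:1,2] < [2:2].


|primitive collections| = 11. Relations:

  • {0,7}:  v_{0} + v_{7} = 0 ; sig = [2:]
  • {4,5}:  v_{4} + v_{5} = 0 ; sig = [2:]
  • {0,4}:  v_{0} + v_{4} = v_{2} ; sig = [2:1]
  • {1,3}:  v_{1} + v_{3} = v_{7} ; sig = [2:1]
  • {2,5}:  v_{2} + v_{5} = v_{0} ; sig = [2:1]
  • {2,7}:  v_{2} + v_{7} = v_{4} ; sig = [2:1]
  • {0,6}:  v_{0} + v_{6} = v_{3} + v_{4} ; sig = [2:1,1]
  • {5,6}:  v_{5} + v_{6} = v_{3} + v_{7} ; sig = [2:1,1]
  • {1,6}:  v_{1} + v_{6} = v_{4} + 2·v_{7} ; sig = [2:1,2]
  • {2,6}:  v_{2} + v_{6} = v_{3} + 2·v_{4} ; sig = [2:1,2]
  • {3,4,7}:  v_{3} + v_{4} + v_{7} = v_{6} ; sig = [3:1]

Sorted signature multiset PRS(X):
    [2:]
    [2:]
    [2:1]
    [2:1]
    [2:1]
    [2:1]
    [2:1,1]
    [2:1,1]
    [2:1,2]
    [2:1,2]
    [3:1]


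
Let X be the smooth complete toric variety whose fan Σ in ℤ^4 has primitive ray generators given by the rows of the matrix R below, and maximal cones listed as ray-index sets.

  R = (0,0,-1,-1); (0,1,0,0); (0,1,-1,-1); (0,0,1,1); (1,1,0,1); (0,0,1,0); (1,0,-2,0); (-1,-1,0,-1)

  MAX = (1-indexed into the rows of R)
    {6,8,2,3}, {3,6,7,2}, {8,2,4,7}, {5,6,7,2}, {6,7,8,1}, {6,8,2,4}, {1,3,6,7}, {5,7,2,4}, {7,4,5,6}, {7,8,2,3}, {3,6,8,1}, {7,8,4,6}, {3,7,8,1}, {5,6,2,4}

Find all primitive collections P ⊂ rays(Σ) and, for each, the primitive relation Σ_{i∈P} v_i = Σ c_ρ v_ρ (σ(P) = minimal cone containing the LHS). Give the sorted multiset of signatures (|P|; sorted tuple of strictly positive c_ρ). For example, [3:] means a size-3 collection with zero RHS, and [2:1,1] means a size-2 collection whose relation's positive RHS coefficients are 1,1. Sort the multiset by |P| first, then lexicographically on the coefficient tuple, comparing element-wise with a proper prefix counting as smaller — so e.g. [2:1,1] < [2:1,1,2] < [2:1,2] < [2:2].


9 minimal non-faces of Δ(Σ) (on 8 rays):

  P = {1,4}:  v_{1} + v_{4} = 0  ⟹  sig = [2:]
  P = {5,8}:  v_{5} + v_{8} = 0  ⟹  sig = [2:]
  P = {1,2}:  v_{1} + v_{2} = v_{3}  ⟹  sig = [2:1]
  P = {3,4}:  v_{3} + v_{4} = v_{2}  ⟹  sig = [2:1]
  P = {1,5}:  v_{1} + v_{5} = v_{2} + v_{6} + v_{7}  ⟹  sig = [2:1,1,1]
  P = {3,5}:  v_{3} + v_{5} = 2·v_{2} + v_{6} + v_{7}  ⟹  sig = [2:1,1,2]
  P = {2,4,6,7}:  v_{2} + v_{4} + v_{6} + v_{7} = v_{5}  ⟹  sig = [4:1]
  P = {2,6,7,8}:  v_{2} + v_{6} + v_{7} + v_{8} = v_{1}  ⟹  sig = [4:1]
  P = {3,6,7,8}:  v_{3} + v_{6} + v_{7} + v_{8} = 2·v_{1}  ⟹  sig = [4:2]

Sorted signature multiset PRS(X):
    [2:]
    [2:]
    [2:1]
    [2:1]
    [2:1,1,1]
    [2:1,1,2]
    [4:1]
    [4:1]
    [4:2]


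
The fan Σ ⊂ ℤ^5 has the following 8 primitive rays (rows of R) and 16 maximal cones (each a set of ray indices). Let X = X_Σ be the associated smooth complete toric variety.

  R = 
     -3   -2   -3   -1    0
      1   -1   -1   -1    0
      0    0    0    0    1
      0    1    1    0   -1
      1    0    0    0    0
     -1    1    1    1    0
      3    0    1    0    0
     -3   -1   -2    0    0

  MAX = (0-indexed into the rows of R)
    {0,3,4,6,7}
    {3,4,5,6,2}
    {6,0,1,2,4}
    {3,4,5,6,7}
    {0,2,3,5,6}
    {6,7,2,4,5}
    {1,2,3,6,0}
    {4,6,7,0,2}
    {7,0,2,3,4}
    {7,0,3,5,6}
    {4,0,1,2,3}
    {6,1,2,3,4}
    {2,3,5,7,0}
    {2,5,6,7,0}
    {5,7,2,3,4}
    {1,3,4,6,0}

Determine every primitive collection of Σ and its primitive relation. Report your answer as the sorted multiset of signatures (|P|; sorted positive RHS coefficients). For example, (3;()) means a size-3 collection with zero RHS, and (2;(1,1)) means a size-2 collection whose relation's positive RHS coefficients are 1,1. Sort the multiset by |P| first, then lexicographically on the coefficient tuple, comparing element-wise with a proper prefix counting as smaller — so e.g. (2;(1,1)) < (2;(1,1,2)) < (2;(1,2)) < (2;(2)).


5 collections generate NE(X_Σ); each relation:

  P = {1,5}:  v_{1} + v_{5} = 0  ⇒ sig = (2;())
  P = {1,7}:  v_{1} + v_{7} = v_{0} + v_{4}  ⇒ sig = (2;(1,1))
  P = {0,4,5}:  v_{0} + v_{4} + v_{5} = v_{7}  ⇒ sig = (3;(1))
  P = {2,3,6,7}:  v_{2} + v_{3} + v_{6} + v_{7} = 0  ⇒ sig = (4;())
  P = {0,2,3,4,6}:  v_{0} + v_{2} + v_{3} + v_{4} + v_{6} = v_{1}  ⇒ sig = (5;(1))

Signatures (|P|; sorted positive RHS coefficients), sorted:
[(2;()), (2;(1,1)), (3;(1)), (4;()), (5;(1))]


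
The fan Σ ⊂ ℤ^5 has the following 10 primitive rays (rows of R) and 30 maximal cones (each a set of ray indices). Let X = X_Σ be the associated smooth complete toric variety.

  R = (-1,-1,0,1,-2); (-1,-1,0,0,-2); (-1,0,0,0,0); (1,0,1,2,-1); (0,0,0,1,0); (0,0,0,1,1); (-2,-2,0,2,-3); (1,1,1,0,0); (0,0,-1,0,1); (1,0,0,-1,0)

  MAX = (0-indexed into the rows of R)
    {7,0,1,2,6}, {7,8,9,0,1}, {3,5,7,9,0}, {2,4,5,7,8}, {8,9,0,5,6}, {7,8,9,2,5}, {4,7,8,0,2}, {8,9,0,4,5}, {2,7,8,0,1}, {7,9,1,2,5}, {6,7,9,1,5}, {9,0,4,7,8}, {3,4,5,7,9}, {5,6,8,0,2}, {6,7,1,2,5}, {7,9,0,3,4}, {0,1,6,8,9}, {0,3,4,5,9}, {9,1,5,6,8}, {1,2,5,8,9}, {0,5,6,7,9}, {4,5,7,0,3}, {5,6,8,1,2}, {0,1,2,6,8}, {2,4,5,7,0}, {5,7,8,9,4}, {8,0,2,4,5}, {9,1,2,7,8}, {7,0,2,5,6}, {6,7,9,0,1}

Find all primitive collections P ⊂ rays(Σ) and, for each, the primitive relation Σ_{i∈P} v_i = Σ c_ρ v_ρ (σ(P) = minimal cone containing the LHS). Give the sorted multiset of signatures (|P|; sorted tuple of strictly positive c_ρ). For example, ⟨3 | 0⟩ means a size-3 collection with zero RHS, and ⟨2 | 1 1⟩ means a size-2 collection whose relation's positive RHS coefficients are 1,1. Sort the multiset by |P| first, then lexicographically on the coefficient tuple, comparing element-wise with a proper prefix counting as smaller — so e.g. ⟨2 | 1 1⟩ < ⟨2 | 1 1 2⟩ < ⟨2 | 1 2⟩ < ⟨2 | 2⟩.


14 minimal non-faces of Δ(Σ) (on 10 rays):

  {1,4}:  v_{1} + v_{4} = v_{0}  so sig = ⟨2 | 1⟩
  {2,3}:  v_{2} + v_{3} = v_{0} + v_{5} + v_{7}  so sig = ⟨2 | 1 1 1⟩
  {1,3}:  v_{1} + v_{3} = 2·v_{0} + v_{5} + v_{7} + v_{9}  so sig = ⟨2 | 1 1 1 2⟩
  {3,6}:  v_{3} + v_{6} = 3·v_{0} + 2·v_{5} + v_{7} + v_{9}  so sig = ⟨2 | 1 1 2 3⟩
  {4,6}:  v_{4} + v_{6} = 2·v_{0} + v_{5}  so sig = ⟨2 | 1 2⟩
  {3,8}:  v_{3} + v_{8} = 3·v_{4} + v_{9}  so sig = ⟨2 | 1 3⟩
  {2,4,9}:  v_{2} + v_{4} + v_{9} = 0  so sig = ⟨3 | 0⟩
  {0,1,5}:  v_{0} + v_{1} + v_{5} = v_{6}  so sig = ⟨3 | 1⟩
  {0,2,9}:  v_{0} + v_{2} + v_{9} = v_{1}  so sig = ⟨3 | 1⟩
  {6,7,8}:  v_{6} + v_{7} + v_{8} = v_{0} + v_{4}  so sig = ⟨3 | 1 1⟩
  {2,6,9}:  v_{2} + v_{6} + v_{9} = 2·v_{1} + v_{5}  so sig = ⟨3 | 1 2⟩
  {1,5,7,8}:  v_{1} + v_{5} + v_{7} + v_{8} = v_{4}  so sig = ⟨4 | 1⟩
  {0,5,7,8}:  v_{0} + v_{5} + v_{7} + v_{8} = 2·v_{4}  so sig = ⟨4 | 2⟩
  {0,4,5,7,9}:  v_{0} + v_{4} + v_{5} + v_{7} + v_{9} = v_{3}  so sig = ⟨5 | 1⟩

Signatures (|P|; sorted positive RHS coefficients), sorted:
    |P|=2: 6 collections, coeffs (1), (1,1,1), (1,1,1,2), (1,1,2,3), (1,2), (1,3)
    |P|=3: 5 collections, coeffs (), (1), (1), (1,1), (1,2)
    |P|=4: 2 collections, coeffs (1), (2)
    |P|=5: 1 collection, coeffs (1)


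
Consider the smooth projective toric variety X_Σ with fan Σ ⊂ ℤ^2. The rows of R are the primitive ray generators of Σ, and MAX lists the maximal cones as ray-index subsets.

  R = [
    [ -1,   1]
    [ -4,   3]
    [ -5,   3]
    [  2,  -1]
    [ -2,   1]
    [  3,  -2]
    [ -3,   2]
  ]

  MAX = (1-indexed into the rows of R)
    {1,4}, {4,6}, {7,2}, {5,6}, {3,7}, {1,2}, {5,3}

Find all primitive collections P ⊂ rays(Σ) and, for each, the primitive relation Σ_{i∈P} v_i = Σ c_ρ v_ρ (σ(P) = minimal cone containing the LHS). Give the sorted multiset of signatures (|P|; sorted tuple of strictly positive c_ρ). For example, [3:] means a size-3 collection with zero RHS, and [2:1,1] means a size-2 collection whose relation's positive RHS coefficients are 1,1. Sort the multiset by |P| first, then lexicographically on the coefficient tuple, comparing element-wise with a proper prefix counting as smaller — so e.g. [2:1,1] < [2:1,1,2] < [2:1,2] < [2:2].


Δ(Σ) — 7 vertices, 14 min non-faces:

  • {4,5}:  v_{4} + v_{5} = 0 — sig = [2:]
  • {6,7}:  v_{6} + v_{7} = 0 — sig = [2:]
  • {1,5}:  v_{1} + v_{5} = v_{7} — sig = [2:1]
  • {1,6}:  v_{1} + v_{6} = v_{4} — sig = [2:1]
  • {1,7}:  v_{1} + v_{7} = v_{2} — sig = [2:1]
  • {2,6}:  v_{2} + v_{6} = v_{1} — sig = [2:1]
  • {3,4}:  v_{3} + v_{4} = v_{7} — sig = [2:1]
  • {3,6}:  v_{3} + v_{6} = v_{5} — sig = [2:1]
  • {4,7}:  v_{4} + v_{7} = v_{1} — sig = [2:1]
  • {5,7}:  v_{5} + v_{7} = v_{3} — sig = [2:1]
  • {1,3}:  v_{1} + v_{3} = 2·v_{7} — sig = [2:2]
  • {2,4}:  v_{2} + v_{4} = 2·v_{1} — sig = [2:2]
  • {2,5}:  v_{2} + v_{5} = 2·v_{7} — sig = [2:2]
  • {2,3}:  v_{2} + v_{3} = 3·v_{7} — sig = [2:3]

so the primitive-relation signature multiset is
{ [2:] ×2,  [2:1] ×8,  [2:2] ×3,  [2:3] }


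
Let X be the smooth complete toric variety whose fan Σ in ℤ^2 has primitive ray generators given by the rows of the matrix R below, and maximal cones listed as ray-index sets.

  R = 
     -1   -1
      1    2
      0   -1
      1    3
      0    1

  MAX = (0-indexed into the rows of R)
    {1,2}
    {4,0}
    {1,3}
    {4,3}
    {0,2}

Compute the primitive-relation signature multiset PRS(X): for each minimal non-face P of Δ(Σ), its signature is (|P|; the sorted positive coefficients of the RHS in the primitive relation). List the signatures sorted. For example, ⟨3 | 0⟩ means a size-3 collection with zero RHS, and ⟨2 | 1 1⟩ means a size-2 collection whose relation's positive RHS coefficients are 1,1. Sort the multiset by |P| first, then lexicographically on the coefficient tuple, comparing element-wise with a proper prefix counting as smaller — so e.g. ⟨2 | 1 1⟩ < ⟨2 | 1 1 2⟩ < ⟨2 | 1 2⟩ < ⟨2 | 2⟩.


Minimal non-faces — 5 found among 5 rays, 5 max cones:

  P = {2,4}:  v_{2} + v_{4} = 0 — sig = ⟨2 | 0⟩
  P = {0,1}:  v_{0} + v_{1} = v_{4} — sig = ⟨2 | 1⟩
  P = {1,4}:  v_{1} + v_{4} = v_{3} — sig = ⟨2 | 1⟩
  P = {2,3}:  v_{2} + v_{3} = v_{1} — sig = ⟨2 | 1⟩
  P = {0,3}:  v_{0} + v_{3} = 2·v_{4} — sig = ⟨2 | 2⟩

so the primitive-relation signature multiset is
    ⟨2 | 0⟩
    ⟨2 | 1⟩
    ⟨2 | 1⟩
    ⟨2 | 1⟩
    ⟨2 | 2⟩


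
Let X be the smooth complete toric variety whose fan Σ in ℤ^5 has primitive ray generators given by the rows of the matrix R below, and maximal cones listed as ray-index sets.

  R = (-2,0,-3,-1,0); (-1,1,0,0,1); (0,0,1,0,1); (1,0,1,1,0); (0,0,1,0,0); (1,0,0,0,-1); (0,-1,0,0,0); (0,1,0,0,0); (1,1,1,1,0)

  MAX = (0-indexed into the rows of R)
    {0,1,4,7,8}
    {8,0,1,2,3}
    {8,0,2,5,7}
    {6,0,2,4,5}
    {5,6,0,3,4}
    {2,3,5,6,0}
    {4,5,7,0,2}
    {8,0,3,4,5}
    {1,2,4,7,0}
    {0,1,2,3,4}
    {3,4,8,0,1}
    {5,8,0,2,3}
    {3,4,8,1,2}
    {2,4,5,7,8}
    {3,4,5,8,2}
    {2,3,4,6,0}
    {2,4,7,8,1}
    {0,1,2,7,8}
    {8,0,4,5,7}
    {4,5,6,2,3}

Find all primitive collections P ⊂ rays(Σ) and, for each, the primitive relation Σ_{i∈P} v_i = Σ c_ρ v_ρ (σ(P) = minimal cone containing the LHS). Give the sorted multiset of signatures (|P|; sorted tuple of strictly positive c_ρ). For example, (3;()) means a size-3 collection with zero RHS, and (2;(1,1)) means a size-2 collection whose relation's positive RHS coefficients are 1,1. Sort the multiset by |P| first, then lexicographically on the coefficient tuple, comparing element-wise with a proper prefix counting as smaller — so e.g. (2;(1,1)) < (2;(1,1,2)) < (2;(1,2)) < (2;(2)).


7 collections generate NE(X_Σ); each relation:

  P = {6,7}:  v_{6} + v_{7} = 0  →  sig = (2;())
  P = {1,5}:  v_{1} + v_{5} = v_{7}  →  sig = (2;(1))
  P = {3,7}:  v_{3} + v_{7} = v_{8}  →  sig = (2;(1))
  P = {6,8}:  v_{6} + v_{8} = v_{3}  →  sig = (2;(1))
  P = {1,6}:  v_{1} + v_{6} = v_{0} + v_{2} + v_{3} + v_{4}  →  sig = (2;(1,1,1,1))
  P = {0,2,4,8}:  v_{0} + v_{2} + v_{4} + v_{8} = v_{1}  →  sig = (4;(1))
  P = {0,2,3,4,5}:  v_{0} + v_{2} + v_{3} + v_{4} + v_{5} = 0  →  sig = (5;())

Sorted signature multiset PRS(X):
    |P|=2: 5 collections, coeffs (), (1), (1), (1), (1,1,1,1)
    |P|=4: 1 collection, coeffs (1)
    |P|=5: 1 collection, coeffs ()


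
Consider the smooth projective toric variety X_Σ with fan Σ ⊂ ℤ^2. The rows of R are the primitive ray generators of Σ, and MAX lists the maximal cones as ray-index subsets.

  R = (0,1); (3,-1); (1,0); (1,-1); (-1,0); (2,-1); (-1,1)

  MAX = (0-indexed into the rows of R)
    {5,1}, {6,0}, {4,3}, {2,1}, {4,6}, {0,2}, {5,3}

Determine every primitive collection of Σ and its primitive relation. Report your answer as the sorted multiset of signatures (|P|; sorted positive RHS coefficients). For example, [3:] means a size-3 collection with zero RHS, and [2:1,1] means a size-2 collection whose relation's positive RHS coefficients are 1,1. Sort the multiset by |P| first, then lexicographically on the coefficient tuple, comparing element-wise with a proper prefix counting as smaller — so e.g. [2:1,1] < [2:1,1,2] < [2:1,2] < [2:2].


Primitive collections (14):

  P = {2,4}:  v_{2} + v_{4} = 0  ⇒ sig = [2:]
  P = {3,6}:  v_{3} + v_{6} = 0  ⇒ sig = [2:]
  P = {0,3}:  v_{0} + v_{3} = v_{2}  ⇒ sig = [2:1]
  P = {0,4}:  v_{0} + v_{4} = v_{6}  ⇒ sig = [2:1]
  P = {1,4}:  v_{1} + v_{4} = v_{5}  ⇒ sig = [2:1]
  P = {2,3}:  v_{2} + v_{3} = v_{5}  ⇒ sig = [2:1]
  P = {2,5}:  v_{2} + v_{5} = v_{1}  ⇒ sig = [2:1]
  P = {2,6}:  v_{2} + v_{6} = v_{0}  ⇒ sig = [2:1]
  P = {4,5}:  v_{4} + v_{5} = v_{3}  ⇒ sig = [2:1]
  P = {5,6}:  v_{5} + v_{6} = v_{2}  ⇒ sig = [2:1]
  P = {0,5}:  v_{0} + v_{5} = 2·v_{2}  ⇒ sig = [2:2]
  P = {1,3}:  v_{1} + v_{3} = 2·v_{5}  ⇒ sig = [2:2]
  P = {1,6}:  v_{1} + v_{6} = 2·v_{2}  ⇒ sig = [2:2]
  P = {0,1}:  v_{0} + v_{1} = 3·v_{2}  ⇒ sig = [2:3]

Signatures (|P|; sorted positive RHS coefficients), sorted:
{ [2:] ×2,  [2:1] ×8,  [2:2] ×3,  [2:3] }


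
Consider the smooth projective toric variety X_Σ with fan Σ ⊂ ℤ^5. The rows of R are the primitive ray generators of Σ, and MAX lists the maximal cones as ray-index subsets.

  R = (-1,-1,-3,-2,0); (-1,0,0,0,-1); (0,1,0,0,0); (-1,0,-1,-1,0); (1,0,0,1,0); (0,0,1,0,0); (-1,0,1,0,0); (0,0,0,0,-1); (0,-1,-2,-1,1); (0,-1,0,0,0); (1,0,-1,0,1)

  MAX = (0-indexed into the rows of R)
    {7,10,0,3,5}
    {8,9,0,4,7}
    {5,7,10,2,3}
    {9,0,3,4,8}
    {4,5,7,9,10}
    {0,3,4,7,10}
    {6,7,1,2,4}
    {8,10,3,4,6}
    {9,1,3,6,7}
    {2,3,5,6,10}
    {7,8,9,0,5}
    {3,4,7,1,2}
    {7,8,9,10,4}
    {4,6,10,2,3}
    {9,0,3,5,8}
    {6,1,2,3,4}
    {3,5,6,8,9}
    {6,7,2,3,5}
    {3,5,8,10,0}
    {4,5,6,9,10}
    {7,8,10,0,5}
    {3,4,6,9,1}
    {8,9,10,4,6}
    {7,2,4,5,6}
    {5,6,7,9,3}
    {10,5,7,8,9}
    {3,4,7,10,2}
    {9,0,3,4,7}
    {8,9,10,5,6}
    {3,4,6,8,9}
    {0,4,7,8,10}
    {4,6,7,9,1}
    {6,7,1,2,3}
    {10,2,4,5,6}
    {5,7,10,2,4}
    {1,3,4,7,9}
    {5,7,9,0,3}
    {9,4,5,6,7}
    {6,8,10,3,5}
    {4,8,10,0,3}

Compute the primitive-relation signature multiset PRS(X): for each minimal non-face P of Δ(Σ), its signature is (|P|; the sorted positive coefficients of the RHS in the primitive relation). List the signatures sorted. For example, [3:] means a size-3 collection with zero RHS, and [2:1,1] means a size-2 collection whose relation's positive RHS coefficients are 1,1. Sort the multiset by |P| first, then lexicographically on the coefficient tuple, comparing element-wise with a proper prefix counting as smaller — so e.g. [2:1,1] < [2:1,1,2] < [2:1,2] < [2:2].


The 17 primitive collections of Σ (r=11, n=5):

  • {2,9}:  v_{2} + v_{9} = 0  ⟹  sig = [2:]
  • {1,5}:  v_{1} + v_{5} = v_{6} + v_{7}  ⟹  sig = [2:1,1]
  • {1,10}:  v_{1} + v_{10} = v_{3} + v_{4}  ⟹  sig = [2:1,1]
  • {2,8}:  v_{2} + v_{8} = v_{3} + v_{10}  ⟹  sig = [2:1,1]
  • {0,1}:  v_{0} + v_{1} = 3·v_{3} + v_{4} + v_{7} + v_{9}  ⟹  sig = [2:1,1,1,3]
  • {0,2}:  v_{0} + v_{2} = 2·v_{3} + v_{7} + v_{10}  ⟹  sig = [2:1,1,2]
  • {1,8}:  v_{1} + v_{8} = 2·v_{3} + v_{4} + v_{9}  ⟹  sig = [2:1,1,2]
  • {0,6}:  v_{0} + v_{6} = 2·v_{3} + v_{9}  ⟹  sig = [2:1,2]
  • {3,4,5}:  v_{3} + v_{4} + v_{5} = 0  ⟹  sig = [3:]
  • {6,7,10}:  v_{6} + v_{7} + v_{10} = 0  ⟹  sig = [3:]
  • {3,7,8}:  v_{3} + v_{7} + v_{8} = v_{0}  ⟹  sig = [3:1]
  • {3,9,10}:  v_{3} + v_{9} + v_{10} = v_{8}  ⟹  sig = [3:1]
  • {0,4,5}:  v_{0} + v_{4} + v_{5} = v_{7} + v_{8}  ⟹  sig = [3:1,1]
  • {4,5,8}:  v_{4} + v_{5} + v_{8} = v_{9} + v_{10}  ⟹  sig = [3:1,1]
  • {6,7,8}:  v_{6} + v_{7} + v_{8} = v_{3} + v_{9}  ⟹  sig = [3:1,1]
  • {0,9,10}:  v_{0} + v_{9} + v_{10} = v_{7} + 2·v_{8}  ⟹  sig = [3:1,2]
  • {3,4,6,7}:  v_{3} + v_{4} + v_{6} + v_{7} = v_{1}  ⟹  sig = [4:1]

so the primitive-relation signature multiset is
    [2:]
    [2:1,1]
    [2:1,1]
    [2:1,1]
    [2:1,1,1,3]
    [2:1,1,2]
    [2:1,1,2]
    [2:1,2]
    [3:]
    [3:]
    [3:1]
    [3:1]
    [3:1,1]
    [3:1,1]
    [3:1,1]
    [3:1,2]
    [4:1]


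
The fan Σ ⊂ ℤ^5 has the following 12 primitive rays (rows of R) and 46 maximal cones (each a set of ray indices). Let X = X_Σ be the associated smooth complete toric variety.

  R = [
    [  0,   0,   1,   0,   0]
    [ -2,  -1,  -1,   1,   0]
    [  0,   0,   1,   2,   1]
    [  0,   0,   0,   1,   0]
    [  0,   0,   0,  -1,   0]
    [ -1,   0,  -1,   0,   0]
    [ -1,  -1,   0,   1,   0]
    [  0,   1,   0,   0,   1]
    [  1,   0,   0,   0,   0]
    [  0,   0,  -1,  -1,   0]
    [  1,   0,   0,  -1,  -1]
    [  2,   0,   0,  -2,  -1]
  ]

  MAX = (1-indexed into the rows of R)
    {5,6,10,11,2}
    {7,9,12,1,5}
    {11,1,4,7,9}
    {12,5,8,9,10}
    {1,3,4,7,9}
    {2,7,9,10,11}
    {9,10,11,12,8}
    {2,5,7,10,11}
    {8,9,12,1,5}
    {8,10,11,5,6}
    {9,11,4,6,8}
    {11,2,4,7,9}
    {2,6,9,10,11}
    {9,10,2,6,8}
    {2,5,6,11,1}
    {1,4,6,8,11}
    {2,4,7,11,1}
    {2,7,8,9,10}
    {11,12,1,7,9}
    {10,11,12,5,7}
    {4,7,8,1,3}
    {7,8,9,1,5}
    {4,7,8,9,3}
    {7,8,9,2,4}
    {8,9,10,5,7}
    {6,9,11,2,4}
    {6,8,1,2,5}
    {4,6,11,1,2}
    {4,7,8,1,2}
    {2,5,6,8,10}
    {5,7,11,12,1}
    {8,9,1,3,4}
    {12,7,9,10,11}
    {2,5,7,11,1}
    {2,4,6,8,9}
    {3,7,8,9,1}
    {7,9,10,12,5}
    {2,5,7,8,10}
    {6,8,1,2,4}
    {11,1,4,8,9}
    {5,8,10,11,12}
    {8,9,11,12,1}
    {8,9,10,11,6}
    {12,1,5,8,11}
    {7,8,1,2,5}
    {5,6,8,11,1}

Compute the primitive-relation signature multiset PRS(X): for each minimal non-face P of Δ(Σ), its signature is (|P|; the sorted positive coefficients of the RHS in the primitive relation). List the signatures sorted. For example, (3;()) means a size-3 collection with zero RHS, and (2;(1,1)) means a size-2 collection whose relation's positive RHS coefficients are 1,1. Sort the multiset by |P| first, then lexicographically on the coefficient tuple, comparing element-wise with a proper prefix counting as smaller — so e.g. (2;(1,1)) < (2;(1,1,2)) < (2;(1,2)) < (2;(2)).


Δ(Σ) — 12 vertices, 22 min non-faces:

  {4,5}:  v_{4} + v_{5} = 0  ⇒ sig = (2;())
  {1,10}:  v_{1} + v_{10} = v_{5}  ⇒ sig = (2;(1))
  {6,7}:  v_{6} + v_{7} = v_{2}  ⇒ sig = (2;(1))
  {4,10}:  v_{4} + v_{10} = v_{6} + v_{9}  ⇒ sig = (2;(1,1))
  {4,12}:  v_{4} + v_{12} = v_{9} + v_{11}  ⇒ sig = (2;(1,1))
  {6,12}:  v_{6} + v_{12} = v_{10} + v_{11}  ⇒ sig = (2;(1,1))
  {2,12}:  v_{2} + v_{12} = v_{7} + v_{10} + v_{11}  ⇒ sig = (2;(1,1,1))
  {3,6}:  v_{3} + v_{6} = v_{4} + v_{7} + v_{8}  ⇒ sig = (2;(1,1,1))
  {3,10}:  v_{3} + v_{10} = v_{7} + v_{8} + v_{9}  ⇒ sig = (2;(1,1,1))
  {3,11}:  v_{3} + v_{11} = v_{1} + v_{4} + v_{9}  ⇒ sig = (2;(1,1,1))
  {3,5}:  v_{3} + v_{5} = v_{1} + v_{7} + v_{8} + v_{9}  ⇒ sig = (2;(1,1,1,1))
  {2,3}:  v_{2} + v_{3} = v_{4} + 2·v_{7} + v_{8}  ⇒ sig = (2;(1,1,2))
  {3,12}:  v_{3} + v_{12} = v_{1} + 2·v_{9}  ⇒ sig = (2;(1,2))
  {1,6,9}:  v_{1} + v_{6} + v_{9} = 0  ⇒ sig = (3;())
  {7,8,11}:  v_{7} + v_{8} + v_{11} = 0  ⇒ sig = (3;())
  {1,2,9}:  v_{1} + v_{2} + v_{9} = v_{7}  ⇒ sig = (3;(1))
  {2,8,11}:  v_{2} + v_{8} + v_{11} = v_{6}  ⇒ sig = (3;(1))
  {5,6,9}:  v_{5} + v_{6} + v_{9} = v_{10}  ⇒ sig = (3;(1))
  {5,9,11}:  v_{5} + v_{9} + v_{11} = v_{12}  ⇒ sig = (3;(1))
  {2,5,9}:  v_{2} + v_{5} + v_{9} = v_{7} + v_{10}  ⇒ sig = (3;(1,1))
  {7,8,12}:  v_{7} + v_{8} + v_{12} = v_{5} + v_{9}  ⇒ sig = (3;(1,1))
  {1,4,7,8,9}:  v_{1} + v_{4} + v_{7} + v_{8} + v_{9} = v_{3}  ⇒ sig = (5;(1))

Hence PRS(X_Σ) =
    |P|=2: 13 collections, coeffs (), (1), (1), (1,1), (1,1), (1,1), (1,1,1), (1,1,1), (1,1,1), (1,1,1), (1,1,1,1), (1,1,2), (1,2)
    |P|=3: 8 collections, coeffs (), (), (1), (1), (1), (1), (1,1), (1,1)
    |P|=5: 1 collection, coeffs (1)


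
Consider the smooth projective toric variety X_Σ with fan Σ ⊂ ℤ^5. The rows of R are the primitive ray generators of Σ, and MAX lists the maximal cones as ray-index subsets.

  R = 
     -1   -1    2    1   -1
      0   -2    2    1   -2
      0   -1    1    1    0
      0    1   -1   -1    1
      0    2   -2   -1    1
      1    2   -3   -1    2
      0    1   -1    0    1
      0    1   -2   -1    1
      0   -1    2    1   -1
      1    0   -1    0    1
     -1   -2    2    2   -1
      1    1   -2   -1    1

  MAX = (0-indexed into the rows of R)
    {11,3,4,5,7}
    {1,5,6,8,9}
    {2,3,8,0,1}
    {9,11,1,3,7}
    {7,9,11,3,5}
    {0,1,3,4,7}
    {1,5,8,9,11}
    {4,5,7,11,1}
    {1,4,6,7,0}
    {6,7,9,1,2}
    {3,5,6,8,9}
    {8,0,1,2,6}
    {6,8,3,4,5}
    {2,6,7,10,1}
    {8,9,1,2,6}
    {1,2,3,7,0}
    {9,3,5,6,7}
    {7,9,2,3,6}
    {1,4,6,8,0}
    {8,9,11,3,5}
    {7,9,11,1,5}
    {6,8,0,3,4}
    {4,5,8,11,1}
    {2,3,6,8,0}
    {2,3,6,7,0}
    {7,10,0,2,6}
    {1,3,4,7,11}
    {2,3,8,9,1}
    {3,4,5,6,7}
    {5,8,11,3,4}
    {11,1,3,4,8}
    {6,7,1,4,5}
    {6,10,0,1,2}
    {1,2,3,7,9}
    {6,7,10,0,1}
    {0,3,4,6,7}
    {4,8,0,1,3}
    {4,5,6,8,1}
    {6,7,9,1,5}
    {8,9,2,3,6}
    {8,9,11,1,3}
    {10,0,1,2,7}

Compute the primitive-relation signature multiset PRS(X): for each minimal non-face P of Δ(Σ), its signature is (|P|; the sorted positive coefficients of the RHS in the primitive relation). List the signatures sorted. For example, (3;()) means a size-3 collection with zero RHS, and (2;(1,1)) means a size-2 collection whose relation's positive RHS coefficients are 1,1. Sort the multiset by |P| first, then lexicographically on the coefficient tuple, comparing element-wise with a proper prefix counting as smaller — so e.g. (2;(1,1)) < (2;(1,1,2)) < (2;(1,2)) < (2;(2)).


Primitive collections (18):

  P={0,11}:  v_{0} + v_{11} = 0  so sig = (2;())
  P={7,8}:  v_{7} + v_{8} = 0  so sig = (2;())
  P={0,5}:  v_{0} + v_{5} = v_{6}  so sig = (2;(1))
  P={0,9}:  v_{0} + v_{9} = v_{2}  so sig = (2;(1))
  P={2,4}:  v_{2} + v_{4} = v_{6}  so sig = (2;(1))
  P={2,11}:  v_{2} + v_{11} = v_{9}  so sig = (2;(1))
  P={4,9}:  v_{4} + v_{9} = v_{5}  so sig = (2;(1))
  P={6,11}:  v_{6} + v_{11} = v_{5}  so sig = (2;(1))
  P={2,5}:  v_{2} + v_{5} = v_{6} + v_{9}  so sig = (2;(1,1))
  P={3,10}:  v_{3} + v_{10} = v_{0} + v_{2} + v_{7}  so sig = (2;(1,1,1))
  P={8,10}:  v_{8} + v_{10} = v_{0} + v_{1} + v_{2} + v_{6}  so sig = (2;(1,1,1,1))
  P={10,11}:  v_{10} + v_{11} = v_{1} + v_{2} + v_{6} + v_{7}  so sig = (2;(1,1,1,1))
  P={4,10}:  v_{4} + v_{10} = v_{0} + v_{1} + 2·v_{6} + v_{7}  so sig = (2;(1,1,1,2))
  P={5,10}:  v_{5} + v_{10} = v_{1} + v_{2} + 2·v_{6} + v_{7}  so sig = (2;(1,1,1,2))
  P={9,10}:  v_{9} + v_{10} = v_{1} + 2·v_{2} + v_{6} + v_{7}  so sig = (2;(1,1,1,2))
  P={1,3,6}:  v_{1} + v_{3} + v_{6} = 0  so sig = (3;())
  P={1,3,5}:  v_{1} + v_{3} + v_{5} = v_{11}  so sig = (3;(1))
  P={0,1,2,6,7}:  v_{0} + v_{1} + v_{2} + v_{6} + v_{7} = v_{10}  so sig = (5;(1))

Sorted signature multiset PRS(X):
[(2;()), (2;()), (2;(1)), (2;(1)), (2;(1)), (2;(1)), (2;(1)), (2;(1)), (2;(1,1)), (2;(1,1,1)), (2;(1,1,1,1)), (2;(1,1,1,1)), (2;(1,1,1,2)), (2;(1,1,1,2)), (2;(1,1,1,2)), (3;()), (3;(1)), (5;(1))]


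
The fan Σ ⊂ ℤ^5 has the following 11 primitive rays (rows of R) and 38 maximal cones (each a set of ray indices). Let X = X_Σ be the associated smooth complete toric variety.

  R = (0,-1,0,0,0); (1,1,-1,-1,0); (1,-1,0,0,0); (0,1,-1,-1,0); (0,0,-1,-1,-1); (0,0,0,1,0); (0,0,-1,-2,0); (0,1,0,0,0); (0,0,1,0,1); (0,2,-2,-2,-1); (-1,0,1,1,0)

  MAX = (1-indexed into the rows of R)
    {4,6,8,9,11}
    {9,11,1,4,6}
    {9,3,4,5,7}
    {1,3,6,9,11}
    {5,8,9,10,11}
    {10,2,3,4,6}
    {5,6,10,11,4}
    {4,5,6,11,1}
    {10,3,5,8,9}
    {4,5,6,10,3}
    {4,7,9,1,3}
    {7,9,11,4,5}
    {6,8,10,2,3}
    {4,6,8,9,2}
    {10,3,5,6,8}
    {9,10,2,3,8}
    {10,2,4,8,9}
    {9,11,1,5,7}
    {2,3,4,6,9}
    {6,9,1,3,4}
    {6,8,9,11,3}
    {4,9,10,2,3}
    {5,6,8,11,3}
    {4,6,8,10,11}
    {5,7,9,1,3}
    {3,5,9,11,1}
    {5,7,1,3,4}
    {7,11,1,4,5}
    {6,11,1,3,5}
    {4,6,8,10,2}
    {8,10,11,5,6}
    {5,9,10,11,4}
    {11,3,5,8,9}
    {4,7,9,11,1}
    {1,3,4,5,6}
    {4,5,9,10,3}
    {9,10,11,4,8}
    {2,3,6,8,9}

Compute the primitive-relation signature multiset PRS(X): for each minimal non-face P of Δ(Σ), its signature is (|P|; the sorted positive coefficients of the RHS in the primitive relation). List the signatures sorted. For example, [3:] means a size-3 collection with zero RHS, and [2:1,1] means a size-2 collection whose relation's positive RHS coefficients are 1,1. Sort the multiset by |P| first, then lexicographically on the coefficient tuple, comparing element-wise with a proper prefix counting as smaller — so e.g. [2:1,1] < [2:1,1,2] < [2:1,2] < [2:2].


Δ(Σ) — 11 vertices, 17 min non-faces:

  P = {1,8}:  v_{1} + v_{8} = 0  so sig = [2:]
  P = {2,11}:  v_{2} + v_{11} = v_{8}  so sig = [2:1]
  P = {1,2}:  v_{1} + v_{2} = v_{3} + v_{4}  so sig = [2:1,1]
  P = {1,10}:  v_{1} + v_{10} = v_{4} + v_{5}  so sig = [2:1,1]
  P = {2,5}:  v_{2} + v_{5} = v_{3} + v_{10}  so sig = [2:1,1]
  P = {6,7}:  v_{6} + v_{7} = v_{1} + v_{4}  so sig = [2:1,1]
  P = {7,8}:  v_{7} + v_{8} = v_{4} + v_{5} + v_{9}  so sig = [2:1,1,1]
  P = {2,7}:  v_{2} + v_{7} = v_{3} + 2·v_{4} + v_{5} + v_{9}  so sig = [2:1,1,1,2]
  P = {7,10}:  v_{7} + v_{10} = 2·v_{4} + 2·v_{5} + v_{9}  so sig = [2:1,2,2]
  P = {3,4,11}:  v_{3} + v_{4} + v_{11} = 0  so sig = [3:]
  P = {5,6,9}:  v_{5} + v_{6} + v_{9} = 0  so sig = [3:]
  P = {3,4,8}:  v_{3} + v_{4} + v_{8} = v_{2}  so sig = [3:1]
  P = {4,5,8}:  v_{4} + v_{5} + v_{8} = v_{10}  so sig = [3:1]
  P = {3,10,11}:  v_{3} + v_{10} + v_{11} = v_{5} + v_{8}  so sig = [3:1,1]
  P = {6,9,10}:  v_{6} + v_{9} + v_{10} = v_{4} + v_{8}  so sig = [3:1,1]
  P = {3,7,11}:  v_{3} + v_{7} + v_{11} = v_{1} + v_{5} + v_{9}  so sig = [3:1,1,1]
  P = {1,4,5,9}:  v_{1} + v_{4} + v_{5} + v_{9} = v_{7}  so sig = [4:1]

Signatures (|P|; sorted positive RHS coefficients), sorted:
[[2:], [2:1], [2:1,1], [2:1,1], [2:1,1], [2:1,1], [2:1,1,1], [2:1,1,1,2], [2:1,2,2], [3:], [3:], [3:1], [3:1], [3:1,1], [3:1,1], [3:1,1,1], [4:1]]


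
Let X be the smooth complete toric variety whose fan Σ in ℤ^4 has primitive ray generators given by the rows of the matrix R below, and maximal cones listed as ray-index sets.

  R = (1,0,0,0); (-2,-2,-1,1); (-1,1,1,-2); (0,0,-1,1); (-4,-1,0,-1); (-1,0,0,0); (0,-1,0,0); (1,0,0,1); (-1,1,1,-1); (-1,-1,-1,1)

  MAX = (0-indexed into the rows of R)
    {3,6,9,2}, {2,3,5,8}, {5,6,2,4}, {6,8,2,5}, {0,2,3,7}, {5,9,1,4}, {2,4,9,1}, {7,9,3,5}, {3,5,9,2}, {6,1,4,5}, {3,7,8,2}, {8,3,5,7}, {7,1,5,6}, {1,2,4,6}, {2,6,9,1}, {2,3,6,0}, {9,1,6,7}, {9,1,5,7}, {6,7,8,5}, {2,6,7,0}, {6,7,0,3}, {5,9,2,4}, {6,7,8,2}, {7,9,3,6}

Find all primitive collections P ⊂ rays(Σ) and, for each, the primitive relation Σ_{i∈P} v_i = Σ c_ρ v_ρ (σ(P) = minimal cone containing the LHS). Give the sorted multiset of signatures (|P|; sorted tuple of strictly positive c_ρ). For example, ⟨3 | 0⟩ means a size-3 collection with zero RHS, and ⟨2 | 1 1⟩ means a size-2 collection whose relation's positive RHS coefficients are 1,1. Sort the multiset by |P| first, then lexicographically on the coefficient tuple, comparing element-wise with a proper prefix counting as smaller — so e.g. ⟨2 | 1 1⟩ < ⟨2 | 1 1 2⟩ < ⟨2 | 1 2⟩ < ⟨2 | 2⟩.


20 minimal non-faces of Δ(Σ) (on 10 rays):

  {0,5}:  v_{0} + v_{5} = 0 ; sig = ⟨2 | 0⟩
  {0,1}:  v_{0} + v_{1} = v_{6} + v_{9} ; sig = ⟨2 | 1 1⟩
  {0,4}:  v_{0} + v_{4} = v_{1} + v_{2} ; sig = ⟨2 | 1 1⟩
  {0,8}:  v_{0} + v_{8} = v_{2} + v_{7} ; sig = ⟨2 | 1 1⟩
  {0,9}:  v_{0} + v_{9} = v_{3} + v_{6} ; sig = ⟨2 | 1 1⟩
  {3,4}:  v_{3} + v_{4} = v_{2} + v_{5} + 2·v_{9} ; sig = ⟨2 | 1 1 2⟩
  {4,8}:  v_{4} + v_{8} = v_{2} + 4·v_{5} + v_{6} ; sig = ⟨2 | 1 1 4⟩
  {1,8}:  v_{1} + v_{8} = 3·v_{5} + v_{6} ; sig = ⟨2 | 1 3⟩
  {4,7}:  v_{4} + v_{7} = 3·v_{5} + v_{6} ; sig = ⟨2 | 1 3⟩
  {1,3}:  v_{1} + v_{3} = 2·v_{9} ; sig = ⟨2 | 2⟩
  {8,9}:  v_{8} + v_{9} = 2·v_{5} ; sig = ⟨2 | 2⟩
  {1,2,5}:  v_{1} + v_{2} + v_{5} = v_{4} ; sig = ⟨3 | 1⟩
  {2,5,7}:  v_{2} + v_{5} + v_{7} = v_{8} ; sig = ⟨3 | 1⟩
  {2,7,9}:  v_{2} + v_{7} + v_{9} = v_{5} ; sig = ⟨3 | 1⟩
  {3,5,6}:  v_{3} + v_{5} + v_{6} = v_{9} ; sig = ⟨3 | 1⟩
  {3,6,8}:  v_{3} + v_{6} + v_{8} = v_{5} ; sig = ⟨3 | 1⟩
  {5,6,9}:  v_{5} + v_{6} + v_{9} = v_{1} ; sig = ⟨3 | 1⟩
  {1,2,7}:  v_{1} + v_{2} + v_{7} = 2·v_{5} + v_{6} ; sig = ⟨3 | 1 2⟩
  {4,6,9}:  v_{4} + v_{6} + v_{9} = 2·v_{1} + v_{2} ; sig = ⟨3 | 1 2⟩
  {2,3,6,7}:  v_{2} + v_{3} + v_{6} + v_{7} = 0 ; sig = ⟨4 | 0⟩

Hence PRS(X_Σ) =
    |P|=2: 11 collections, coeffs (), (1,1), (1,1), (1,1), (1,1), (1,1,2), (1,1,4), (1,3), (1,3), (2), (2)
    |P|=3: 8 collections, coeffs (1), (1), (1), (1), (1), (1), (1,2), (1,2)
    |P|=4: 1 collection, coeffs ()


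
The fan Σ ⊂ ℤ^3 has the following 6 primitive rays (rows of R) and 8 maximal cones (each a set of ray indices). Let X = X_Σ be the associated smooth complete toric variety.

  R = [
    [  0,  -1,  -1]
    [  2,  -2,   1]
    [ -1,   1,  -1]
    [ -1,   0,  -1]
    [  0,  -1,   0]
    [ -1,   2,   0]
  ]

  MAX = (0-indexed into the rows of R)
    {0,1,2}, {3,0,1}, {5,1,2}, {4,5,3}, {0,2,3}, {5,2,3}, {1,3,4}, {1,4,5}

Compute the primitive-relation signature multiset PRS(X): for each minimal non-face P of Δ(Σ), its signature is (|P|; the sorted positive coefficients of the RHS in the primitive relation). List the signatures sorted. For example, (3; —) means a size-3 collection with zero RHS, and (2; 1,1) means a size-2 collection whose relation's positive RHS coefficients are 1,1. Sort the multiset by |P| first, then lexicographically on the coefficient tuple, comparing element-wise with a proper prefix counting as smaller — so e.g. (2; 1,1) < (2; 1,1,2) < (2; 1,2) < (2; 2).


5 collections generate NE(X_Σ); each relation:

  P={0,5}:  v_{0} + v_{5} = v_{2}  ⇒ sig = (2; 1)
  P={2,4}:  v_{2} + v_{4} = v_{3}  ⇒ sig = (2; 1)
  P={0,4}:  v_{0} + v_{4} = v_{1} + 2·v_{3}  ⇒ sig = (2; 1,2)
  P={1,3,5}:  v_{1} + v_{3} + v_{5} = 0  ⇒ sig = (3; —)
  P={1,2,3}:  v_{1} + v_{2} + v_{3} = v_{0}  ⇒ sig = (3; 1)

Hence PRS(X_Σ) =
{ (2; 1) ×2,  (2; 1,2),  (3; —),  (3; 1) }


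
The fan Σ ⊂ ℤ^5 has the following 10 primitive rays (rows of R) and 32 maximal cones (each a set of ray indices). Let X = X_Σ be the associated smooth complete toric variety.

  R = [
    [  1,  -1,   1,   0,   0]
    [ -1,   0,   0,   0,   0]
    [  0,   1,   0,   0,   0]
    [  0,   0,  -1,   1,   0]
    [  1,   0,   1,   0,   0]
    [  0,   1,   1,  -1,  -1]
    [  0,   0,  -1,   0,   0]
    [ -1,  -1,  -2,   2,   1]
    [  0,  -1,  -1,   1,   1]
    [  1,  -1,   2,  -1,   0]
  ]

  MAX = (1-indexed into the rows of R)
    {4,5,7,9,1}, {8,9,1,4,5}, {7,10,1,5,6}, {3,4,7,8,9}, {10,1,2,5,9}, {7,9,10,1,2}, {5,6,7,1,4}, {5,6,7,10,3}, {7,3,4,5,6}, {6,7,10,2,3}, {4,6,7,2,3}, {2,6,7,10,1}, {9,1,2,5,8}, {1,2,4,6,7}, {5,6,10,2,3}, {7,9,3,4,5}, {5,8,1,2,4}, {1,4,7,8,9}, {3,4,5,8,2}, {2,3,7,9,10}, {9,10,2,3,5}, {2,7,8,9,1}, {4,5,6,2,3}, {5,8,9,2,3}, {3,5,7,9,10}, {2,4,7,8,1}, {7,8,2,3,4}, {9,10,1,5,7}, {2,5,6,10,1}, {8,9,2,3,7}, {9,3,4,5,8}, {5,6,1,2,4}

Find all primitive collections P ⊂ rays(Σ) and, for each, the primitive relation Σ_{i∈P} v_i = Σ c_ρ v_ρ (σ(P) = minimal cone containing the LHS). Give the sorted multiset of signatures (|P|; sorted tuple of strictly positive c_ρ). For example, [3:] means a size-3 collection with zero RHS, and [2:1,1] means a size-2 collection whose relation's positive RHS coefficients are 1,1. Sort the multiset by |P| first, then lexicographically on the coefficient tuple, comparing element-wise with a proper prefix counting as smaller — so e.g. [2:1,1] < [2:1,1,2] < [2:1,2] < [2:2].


Σ has 8 primitive collections:

  P={6,9}:  v_{6} + v_{9} = 0  so sig = [2:]
  P={1,3}:  v_{1} + v_{3} = v_{5}  so sig = [2:1]
  P={4,10}:  v_{4} + v_{10} = v_{1}  so sig = [2:1]
  P={6,8}:  v_{6} + v_{8} = v_{2} + v_{4}  so sig = [2:1,1]
  P={8,10}:  v_{8} + v_{10} = v_{1} + v_{2} + v_{9}  so sig = [2:1,1,1]
  P={2,5,7}:  v_{2} + v_{5} + v_{7} = 0  so sig = [3:]
  P={2,4,9}:  v_{2} + v_{4} + v_{9} = v_{8}  so sig = [3:1]
  P={5,7,8}:  v_{5} + v_{7} + v_{8} = v_{4} + v_{9}  so sig = [3:1,1]

Sorted signature multiset PRS(X):
    [2:]
    [2:1]
    [2:1]
    [2:1,1]
    [2:1,1,1]
    [3:]
    [3:1]
    [3:1,1]


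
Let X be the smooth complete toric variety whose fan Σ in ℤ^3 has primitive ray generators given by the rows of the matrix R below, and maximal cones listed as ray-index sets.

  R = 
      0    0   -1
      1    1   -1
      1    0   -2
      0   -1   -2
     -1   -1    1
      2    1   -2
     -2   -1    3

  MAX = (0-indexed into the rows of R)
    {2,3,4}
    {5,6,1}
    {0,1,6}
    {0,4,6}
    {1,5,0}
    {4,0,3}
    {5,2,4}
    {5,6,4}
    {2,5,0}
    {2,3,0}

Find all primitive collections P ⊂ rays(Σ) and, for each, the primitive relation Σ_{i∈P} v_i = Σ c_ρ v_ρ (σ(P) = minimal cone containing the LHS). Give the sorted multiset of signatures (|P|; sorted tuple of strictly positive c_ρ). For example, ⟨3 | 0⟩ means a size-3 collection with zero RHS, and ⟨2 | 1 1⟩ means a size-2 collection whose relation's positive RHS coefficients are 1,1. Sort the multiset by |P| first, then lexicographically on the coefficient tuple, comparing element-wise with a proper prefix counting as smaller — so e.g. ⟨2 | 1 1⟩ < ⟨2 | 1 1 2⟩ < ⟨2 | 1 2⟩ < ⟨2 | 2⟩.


Δ(Σ) — 7 vertices, 9 min non-faces:

  P = {1,4}:  v_{1} + v_{4} = 0 ; sig = ⟨2 | 0⟩
  P = {2,6}:  v_{2} + v_{6} = v_{4} ; sig = ⟨2 | 1⟩
  P = {1,2}:  v_{1} + v_{2} = v_{0} + v_{5} ; sig = ⟨2 | 1 1⟩
  P = {1,3}:  v_{1} + v_{3} = v_{0} + v_{2} ; sig = ⟨2 | 1 1⟩
  P = {3,6}:  v_{3} + v_{6} = v_{0} + 2·v_{4} ; sig = ⟨2 | 1 2⟩
  P = {3,5}:  v_{3} + v_{5} = 2·v_{2} ; sig = ⟨2 | 2⟩
  P = {0,5,6}:  v_{0} + v_{5} + v_{6} = 0 ; sig = ⟨3 | 0⟩
  P = {0,2,4}:  v_{0} + v_{2} + v_{4} = v_{3} ; sig = ⟨3 | 1⟩
  P = {0,4,5}:  v_{0} + v_{4} + v_{5} = v_{2} ; sig = ⟨3 | 1⟩

so the primitive-relation signature multiset is
    |P|=2: 6 collections, coeffs (), (1), (1,1), (1,1), (1,2), (2)
    |P|=3: 3 collections, coeffs (), (1), (1)


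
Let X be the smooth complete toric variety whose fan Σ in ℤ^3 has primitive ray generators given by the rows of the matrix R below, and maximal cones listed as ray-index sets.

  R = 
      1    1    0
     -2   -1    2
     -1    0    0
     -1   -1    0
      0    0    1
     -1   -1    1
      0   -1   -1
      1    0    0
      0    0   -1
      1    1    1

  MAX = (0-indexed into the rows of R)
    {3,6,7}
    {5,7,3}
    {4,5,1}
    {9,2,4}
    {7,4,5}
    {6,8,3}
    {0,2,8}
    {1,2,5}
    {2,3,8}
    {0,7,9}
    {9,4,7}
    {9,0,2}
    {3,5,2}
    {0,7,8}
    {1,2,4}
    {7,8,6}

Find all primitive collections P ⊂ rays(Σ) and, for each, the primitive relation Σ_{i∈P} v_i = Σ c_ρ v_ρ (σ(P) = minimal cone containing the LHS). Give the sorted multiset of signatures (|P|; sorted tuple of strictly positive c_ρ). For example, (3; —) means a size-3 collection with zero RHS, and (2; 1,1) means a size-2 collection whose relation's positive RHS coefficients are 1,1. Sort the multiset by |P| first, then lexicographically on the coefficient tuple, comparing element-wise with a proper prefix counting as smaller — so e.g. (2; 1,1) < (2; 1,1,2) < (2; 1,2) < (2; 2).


The 23 primitive collections of Σ (r=10, n=3):

  P={0,3}:  v_{0} + v_{3} = 0  →  sig = (2; —)
  P={2,7}:  v_{2} + v_{7} = 0  →  sig = (2; —)
  P={4,8}:  v_{4} + v_{8} = 0  →  sig = (2; —)
  P={0,4}:  v_{0} + v_{4} = v_{9}  →  sig = (2; 1)
  P={0,5}:  v_{0} + v_{5} = v_{4}  →  sig = (2; 1)
  P={3,4}:  v_{3} + v_{4} = v_{5}  →  sig = (2; 1)
  P={3,9}:  v_{3} + v_{9} = v_{4}  →  sig = (2; 1)
  P={5,8}:  v_{5} + v_{8} = v_{3}  →  sig = (2; 1)
  P={6,9}:  v_{6} + v_{9} = v_{7}  →  sig = (2; 1)
  P={8,9}:  v_{8} + v_{9} = v_{0}  →  sig = (2; 1)
  P={0,6}:  v_{0} + v_{6} = v_{7} + v_{8}  →  sig = (2; 1,1)
  P={1,6}:  v_{1} + v_{6} = v_{3} + v_{5}  →  sig = (2; 1,1)
  P={1,7}:  v_{1} + v_{7} = v_{4} + v_{5}  →  sig = (2; 1,1)
  P={1,8}:  v_{1} + v_{8} = v_{2} + v_{5}  →  sig = (2; 1,1)
  P={2,6}:  v_{2} + v_{6} = v_{3} + v_{8}  →  sig = (2; 1,1)
  P={4,6}:  v_{4} + v_{6} = v_{3} + v_{7}  →  sig = (2; 1,1)
  P={0,1}:  v_{0} + v_{1} = v_{2} + 2·v_{4}  →  sig = (2; 1,2)
  P={1,3}:  v_{1} + v_{3} = v_{2} + 2·v_{5}  →  sig = (2; 1,2)
  P={5,6}:  v_{5} + v_{6} = 2·v_{3} + v_{7}  →  sig = (2; 1,2)
  P={1,9}:  v_{1} + v_{9} = v_{2} + 3·v_{4}  →  sig = (2; 1,3)
  P={5,9}:  v_{5} + v_{9} = 2·v_{4}  →  sig = (2; 2)
  P={2,4,5}:  v_{2} + v_{4} + v_{5} = v_{1}  →  sig = (3; 1)
  P={3,7,8}:  v_{3} + v_{7} + v_{8} = v_{6}  →  sig = (3; 1)

Hence PRS(X_Σ) =
{ (2; —) ×3,  (2; 1) ×7,  (2; 1,1) ×6,  (2; 1,2) ×3,  (2; 1,3),  (2; 2),  (3; 1) ×2 }


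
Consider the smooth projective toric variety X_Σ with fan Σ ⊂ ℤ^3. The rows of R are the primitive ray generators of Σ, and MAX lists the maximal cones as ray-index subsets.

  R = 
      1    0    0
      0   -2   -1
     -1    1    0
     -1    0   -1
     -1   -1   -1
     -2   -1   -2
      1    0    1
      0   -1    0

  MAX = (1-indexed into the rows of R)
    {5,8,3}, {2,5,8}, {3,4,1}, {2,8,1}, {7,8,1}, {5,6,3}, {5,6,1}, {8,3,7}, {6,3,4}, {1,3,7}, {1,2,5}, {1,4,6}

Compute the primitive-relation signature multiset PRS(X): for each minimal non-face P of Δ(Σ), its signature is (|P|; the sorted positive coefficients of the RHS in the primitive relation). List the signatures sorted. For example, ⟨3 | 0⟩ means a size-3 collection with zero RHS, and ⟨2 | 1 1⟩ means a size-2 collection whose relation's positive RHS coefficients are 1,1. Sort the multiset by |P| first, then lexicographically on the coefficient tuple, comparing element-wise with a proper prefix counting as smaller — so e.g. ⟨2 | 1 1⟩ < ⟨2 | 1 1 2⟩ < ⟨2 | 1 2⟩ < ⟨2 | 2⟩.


14 minimal non-faces of Δ(Σ) (on 8 rays):

  P={4,7}:  v_{4} + v_{7} = 0  so sig = ⟨2 | 0⟩
  P={2,3}:  v_{2} + v_{3} = v_{5}  so sig = ⟨2 | 1⟩
  P={4,5}:  v_{4} + v_{5} = v_{6}  so sig = ⟨2 | 1⟩
  P={4,8}:  v_{4} + v_{8} = v_{5}  so sig = ⟨2 | 1⟩
  P={5,7}:  v_{5} + v_{7} = v_{8}  so sig = ⟨2 | 1⟩
  P={6,7}:  v_{6} + v_{7} = v_{5}  so sig = ⟨2 | 1⟩
  P={2,4}:  v_{2} + v_{4} = v_{1} + 2·v_{5}  so sig = ⟨2 | 1 2⟩
  P={2,7}:  v_{2} + v_{7} = v_{1} + 2·v_{8}  so sig = ⟨2 | 1 2⟩
  P={2,6}:  v_{2} + v_{6} = v_{1} + 3·v_{5}  so sig = ⟨2 | 1 3⟩
  P={6,8}:  v_{6} + v_{8} = 2·v_{5}  so sig = ⟨2 | 2⟩
  P={1,3,8}:  v_{1} + v_{3} + v_{8} = 0  so sig = ⟨3 | 0⟩
  P={1,3,5}:  v_{1} + v_{3} + v_{5} = v_{4}  so sig = ⟨3 | 1⟩
  P={1,5,8}:  v_{1} + v_{5} + v_{8} = v_{2}  so sig = ⟨3 | 1⟩
  P={1,3,6}:  v_{1} + v_{3} + v_{6} = 2·v_{4}  so sig = ⟨3 | 2⟩

Hence PRS(X_Σ) =
{ ⟨2 | 0⟩,  ⟨2 | 1⟩ ×5,  ⟨2 | 1 2⟩ ×2,  ⟨2 | 1 3⟩,  ⟨2 | 2⟩,  ⟨3 | 0⟩,  ⟨3 | 1⟩ ×2,  ⟨3 | 2⟩ }
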